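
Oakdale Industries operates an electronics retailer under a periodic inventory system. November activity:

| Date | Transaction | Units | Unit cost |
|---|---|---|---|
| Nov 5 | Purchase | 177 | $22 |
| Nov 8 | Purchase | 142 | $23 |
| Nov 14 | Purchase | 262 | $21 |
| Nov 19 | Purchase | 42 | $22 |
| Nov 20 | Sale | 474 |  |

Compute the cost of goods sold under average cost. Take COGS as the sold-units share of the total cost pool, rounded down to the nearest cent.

Nov 20, sell 474: 474/623 × $13,586.00 → $10,336.69
Ending inventory (cost pool remaining) = $3,249.31
Check: goods available $13,586.00 = COGS $10,336.69 + ending $3,249.31

COGS = $10,336.69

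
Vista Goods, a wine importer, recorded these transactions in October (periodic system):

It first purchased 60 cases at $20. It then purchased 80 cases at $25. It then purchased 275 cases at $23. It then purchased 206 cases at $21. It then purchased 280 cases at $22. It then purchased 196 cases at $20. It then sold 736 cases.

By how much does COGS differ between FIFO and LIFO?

FIFO COGS: 60 @ $20 + 80 @ $25 + 275 @ $23 + 206 @ $21 + 115 @ $22 = $16,381
LIFO COGS: 196 @ $20 + 280 @ $22 + 206 @ $21 + 54 @ $23 = $15,648
Difference = |$16,381 − $15,648| = $733

$733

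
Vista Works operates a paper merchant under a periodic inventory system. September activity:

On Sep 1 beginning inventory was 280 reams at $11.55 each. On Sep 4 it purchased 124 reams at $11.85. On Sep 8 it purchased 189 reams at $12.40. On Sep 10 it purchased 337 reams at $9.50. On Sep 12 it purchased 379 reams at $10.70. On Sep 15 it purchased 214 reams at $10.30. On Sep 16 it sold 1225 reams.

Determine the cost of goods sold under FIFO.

COGS = $13,405.00

Sep 16, 1225 sold [FIFO — oldest first]: 280 @ $11.55 + 124 @ $11.85 + 189 @ $12.40 + 337 @ $9.50 + 295 @ $10.70 = $13,405.00
Ending inventory: 84 @ $10.70 + 214 @ $10.30 = $3,103.00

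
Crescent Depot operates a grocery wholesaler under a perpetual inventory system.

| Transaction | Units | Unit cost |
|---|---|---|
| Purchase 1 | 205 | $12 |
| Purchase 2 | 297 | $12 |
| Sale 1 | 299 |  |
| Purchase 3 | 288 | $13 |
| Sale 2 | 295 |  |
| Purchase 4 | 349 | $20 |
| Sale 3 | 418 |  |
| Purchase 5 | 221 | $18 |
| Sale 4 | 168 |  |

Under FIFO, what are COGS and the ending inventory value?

Sale 1 (299) [FIFO — oldest first]: 205 @ $12 + 94 @ $12 = $3,588
Sale 2 (295) [FIFO — oldest first]: 203 @ $12 + 92 @ $13 = $3,632
Sale 3 (418) [FIFO — oldest first]: 196 @ $13 + 222 @ $20 = $6,988
Sale 4 (168) [FIFO — oldest first]: 127 @ $20 + 41 @ $18 = $3,278
Total COGS = $3,588 + $3,632 + $6,988 + $3,278 = $17,486
Ending inventory: 180 @ $18 = $3,240
Check: goods available $20,726 = COGS $17,486 + ending $3,240

COGS = $17,486; ending inventory = $3,240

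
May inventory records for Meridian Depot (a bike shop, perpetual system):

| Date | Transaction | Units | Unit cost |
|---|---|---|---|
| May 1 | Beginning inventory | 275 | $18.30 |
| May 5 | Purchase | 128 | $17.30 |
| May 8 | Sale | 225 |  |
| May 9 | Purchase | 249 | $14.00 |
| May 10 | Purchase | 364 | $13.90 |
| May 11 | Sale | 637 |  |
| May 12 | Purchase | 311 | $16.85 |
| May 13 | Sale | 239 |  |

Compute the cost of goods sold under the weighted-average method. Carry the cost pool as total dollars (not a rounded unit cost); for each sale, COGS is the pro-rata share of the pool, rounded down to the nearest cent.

COGS = $17,374.43

After May 1: 275 on hand, pool $5,032.50 (≈ $18.3000 each)
After May 5: 403 on hand, pool $7,246.90 (≈ $17.9824 each)
May 8, sell 225: 225/403 × $7,246.90 → $4,046.03
After May 9: 427 on hand, pool $6,686.87 (≈ $15.6601 each)
After May 10: 791 on hand, pool $11,746.47 (≈ $14.8502 each)
May 11, sell 637: 637/791 × $11,746.47 → $9,459.54
After May 12: 465 on hand, pool $7,527.28 (≈ $16.1877 each)
May 13, sell 239: 239/465 × $7,527.28 → $3,868.86
Total COGS = $4,046.03 + $9,459.54 + $3,868.86 = $17,374.43
Ending inventory (cost pool remaining) = $3,658.42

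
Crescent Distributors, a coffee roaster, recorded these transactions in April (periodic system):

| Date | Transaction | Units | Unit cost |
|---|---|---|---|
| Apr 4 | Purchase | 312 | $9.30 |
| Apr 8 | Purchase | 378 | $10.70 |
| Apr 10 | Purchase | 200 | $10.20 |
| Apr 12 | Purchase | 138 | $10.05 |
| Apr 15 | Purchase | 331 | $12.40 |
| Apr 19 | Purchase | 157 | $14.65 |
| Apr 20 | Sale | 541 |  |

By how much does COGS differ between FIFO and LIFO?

FIFO COGS: 312 @ $9.30 + 229 @ $10.70 = $5,351.90
LIFO COGS: 157 @ $14.65 + 331 @ $12.40 + 53 @ $10.05 = $6,937.10
Difference = |$5,351.90 − $6,937.10| = $1,585.20

$1,585.20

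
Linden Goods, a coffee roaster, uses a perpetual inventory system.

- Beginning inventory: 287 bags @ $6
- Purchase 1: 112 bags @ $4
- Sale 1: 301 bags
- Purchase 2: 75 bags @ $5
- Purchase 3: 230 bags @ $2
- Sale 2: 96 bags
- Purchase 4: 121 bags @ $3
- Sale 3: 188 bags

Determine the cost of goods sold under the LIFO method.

Sale 1 (301) [LIFO — newest first]: 112 @ $4 + 189 @ $6 = $1,582
Sale 2 (96) [LIFO — newest first]: 96 @ $2 = $192
Sale 3 (188) [LIFO — newest first]: 121 @ $3 + 67 @ $2 = $497
Total COGS = $1,582 + $192 + $497 = $2,271
Ending inventory: 98 @ $6 + 75 @ $5 + 67 @ $2 = $1,097

COGS = $2,271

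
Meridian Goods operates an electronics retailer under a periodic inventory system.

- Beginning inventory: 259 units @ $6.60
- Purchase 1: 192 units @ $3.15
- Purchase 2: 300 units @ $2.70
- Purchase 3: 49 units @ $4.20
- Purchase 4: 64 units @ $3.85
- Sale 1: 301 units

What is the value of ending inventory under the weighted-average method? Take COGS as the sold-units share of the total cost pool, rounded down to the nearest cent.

Sale 1, sell 301: 301/864 × $3,576.40 → $1,245.94
Ending inventory (cost pool remaining) = $2,330.46

Ending inventory = $2,330.46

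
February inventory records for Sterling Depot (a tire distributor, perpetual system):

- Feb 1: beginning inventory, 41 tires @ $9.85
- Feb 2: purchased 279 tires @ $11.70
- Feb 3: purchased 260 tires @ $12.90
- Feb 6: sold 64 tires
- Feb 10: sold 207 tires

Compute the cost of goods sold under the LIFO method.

COGS = $3,482.70

Feb 6, 64 sold [LIFO — newest first]: 64 @ $12.90 = $825.60
Feb 10, 207 sold [LIFO — newest first]: 196 @ $12.90 + 11 @ $11.70 = $2,657.10
Total COGS = $825.60 + $2,657.10 = $3,482.70
Ending inventory: 41 @ $9.85 + 268 @ $11.70 = $3,539.45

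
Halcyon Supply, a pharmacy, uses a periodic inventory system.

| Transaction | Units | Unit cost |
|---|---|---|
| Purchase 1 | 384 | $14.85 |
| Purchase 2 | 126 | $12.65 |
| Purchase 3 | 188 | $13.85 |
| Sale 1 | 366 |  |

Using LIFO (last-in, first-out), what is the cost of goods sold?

Sale 1 (366) [LIFO — newest first]: 188 @ $13.85 + 126 @ $12.65 + 52 @ $14.85 = $4,969.90
Ending inventory: 332 @ $14.85 = $4,930.20

COGS = $4,969.90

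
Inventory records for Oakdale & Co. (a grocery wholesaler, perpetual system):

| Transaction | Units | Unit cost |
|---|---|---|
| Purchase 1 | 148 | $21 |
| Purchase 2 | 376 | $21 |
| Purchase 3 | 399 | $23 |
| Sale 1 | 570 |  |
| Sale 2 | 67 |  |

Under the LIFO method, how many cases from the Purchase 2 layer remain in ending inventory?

138

Sale 1 (570) [LIFO — newest first]: 399 @ $23 + 171 @ $21 = $12,768
Sale 2 (67) [LIFO — newest first]: 67 @ $21 = $1,407
Total COGS = $12,768 + $1,407 = $14,175
Ending inventory: 148 @ $21 + 138 @ $21 = $6,006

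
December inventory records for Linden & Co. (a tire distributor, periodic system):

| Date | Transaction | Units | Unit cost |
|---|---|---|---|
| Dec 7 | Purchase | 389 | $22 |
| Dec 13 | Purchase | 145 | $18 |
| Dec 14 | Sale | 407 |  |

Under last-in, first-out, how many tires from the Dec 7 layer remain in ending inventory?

127

Dec 14, 407 sold [LIFO — newest first]: 145 @ $18 + 262 @ $22 = $8,374
Ending inventory: 127 @ $22 = $2,794
Check: goods available $11,168 = COGS $8,374 + ending $2,794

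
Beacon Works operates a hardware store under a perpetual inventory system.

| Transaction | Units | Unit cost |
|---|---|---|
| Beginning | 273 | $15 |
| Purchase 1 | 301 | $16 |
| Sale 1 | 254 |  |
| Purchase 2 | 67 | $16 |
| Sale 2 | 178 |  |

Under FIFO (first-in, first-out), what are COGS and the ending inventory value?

Sale 1 (254) [FIFO — oldest first]: 254 @ $15 = $3,810
Sale 2 (178) [FIFO — oldest first]: 19 @ $15 + 159 @ $16 = $2,829
Total COGS = $3,810 + $2,829 = $6,639
Ending inventory: 142 @ $16 + 67 @ $16 = $3,344
Check: goods available $9,983 = COGS $6,639 + ending $3,344

COGS = $6,639; ending inventory = $3,344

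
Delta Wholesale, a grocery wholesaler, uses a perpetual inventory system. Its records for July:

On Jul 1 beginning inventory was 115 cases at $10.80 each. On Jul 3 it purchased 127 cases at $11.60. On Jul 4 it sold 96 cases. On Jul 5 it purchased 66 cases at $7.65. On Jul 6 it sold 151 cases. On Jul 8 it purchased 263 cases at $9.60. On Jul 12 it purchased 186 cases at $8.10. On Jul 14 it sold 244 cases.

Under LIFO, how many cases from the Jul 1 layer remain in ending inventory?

61

Jul 4, 96 sold [LIFO — newest first]: 96 @ $11.60 = $1,113.60
Jul 6, 151 sold [LIFO — newest first]: 66 @ $7.65 + 31 @ $11.60 + 54 @ $10.80 = $1,447.70
Jul 14, 244 sold [LIFO — newest first]: 186 @ $8.10 + 58 @ $9.60 = $2,063.40
Total COGS = $1,113.60 + $1,447.70 + $2,063.40 = $4,624.70
Ending inventory: 61 @ $10.80 + 205 @ $9.60 = $2,626.80
Check: goods available $7,251.50 = COGS $4,624.70 + ending $2,626.80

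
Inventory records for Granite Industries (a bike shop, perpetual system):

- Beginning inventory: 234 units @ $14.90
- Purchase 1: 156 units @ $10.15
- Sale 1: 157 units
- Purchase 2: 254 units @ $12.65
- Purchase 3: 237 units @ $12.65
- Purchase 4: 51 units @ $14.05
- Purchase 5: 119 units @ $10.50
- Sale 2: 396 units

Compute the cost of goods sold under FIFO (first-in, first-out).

COGS = $7,131.95

Sale 1 (157) [FIFO — oldest first]: 157 @ $14.90 = $2,339.30
Sale 2 (396) [FIFO — oldest first]: 77 @ $14.90 + 156 @ $10.15 + 163 @ $12.65 = $4,792.65
Total COGS = $2,339.30 + $4,792.65 = $7,131.95
Ending inventory: 91 @ $12.65 + 237 @ $12.65 + 51 @ $14.05 + 119 @ $10.50 = $6,115.25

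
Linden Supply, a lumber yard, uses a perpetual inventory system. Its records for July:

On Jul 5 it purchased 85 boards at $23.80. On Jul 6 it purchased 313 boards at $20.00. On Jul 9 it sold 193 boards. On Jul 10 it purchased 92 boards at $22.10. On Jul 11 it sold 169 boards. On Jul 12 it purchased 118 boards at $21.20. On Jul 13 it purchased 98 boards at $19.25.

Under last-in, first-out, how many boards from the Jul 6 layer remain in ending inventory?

43

Jul 9, 193 sold [LIFO — newest first]: 193 @ $20.00 = $3,860.00
Jul 11, 169 sold [LIFO — newest first]: 92 @ $22.10 + 77 @ $20.00 = $3,573.20
Total COGS = $3,860.00 + $3,573.20 = $7,433.20
Ending inventory: 85 @ $23.80 + 43 @ $20.00 + 118 @ $21.20 + 98 @ $19.25 = $7,271.10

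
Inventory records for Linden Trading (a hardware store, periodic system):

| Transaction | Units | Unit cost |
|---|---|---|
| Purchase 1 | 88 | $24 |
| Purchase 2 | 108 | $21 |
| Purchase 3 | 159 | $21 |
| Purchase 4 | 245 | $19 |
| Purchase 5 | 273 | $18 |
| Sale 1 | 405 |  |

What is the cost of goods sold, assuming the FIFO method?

Sale 1 (405) [FIFO — oldest first]: 88 @ $24 + 108 @ $21 + 159 @ $21 + 50 @ $19 = $8,669
Ending inventory: 195 @ $19 + 273 @ $18 = $8,619
Check: goods available $17,288 = COGS $8,669 + ending $8,619

COGS = $8,669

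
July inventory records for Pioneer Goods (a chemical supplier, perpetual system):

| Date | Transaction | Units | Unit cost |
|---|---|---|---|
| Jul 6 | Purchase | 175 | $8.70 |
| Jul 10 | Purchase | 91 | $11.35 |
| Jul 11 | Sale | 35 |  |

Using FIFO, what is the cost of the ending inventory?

Ending inventory = $2,250.85

Jul 11, 35 sold [FIFO — oldest first]: 35 @ $8.70 = $304.50
Ending inventory: 140 @ $8.70 + 91 @ $11.35 = $2,250.85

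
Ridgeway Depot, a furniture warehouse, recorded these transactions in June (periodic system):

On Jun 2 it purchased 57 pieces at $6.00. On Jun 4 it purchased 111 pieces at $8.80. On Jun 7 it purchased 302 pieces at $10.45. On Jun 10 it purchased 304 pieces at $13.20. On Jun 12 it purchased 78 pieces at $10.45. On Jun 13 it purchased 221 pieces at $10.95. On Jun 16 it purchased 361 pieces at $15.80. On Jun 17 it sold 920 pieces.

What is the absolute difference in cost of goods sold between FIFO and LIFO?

$2,323.65

FIFO COGS: 57 @ $6.00 + 111 @ $8.80 + 302 @ $10.45 + 304 @ $13.20 + 78 @ $10.45 + 68 @ $10.95 = $10,047.20
LIFO COGS: 361 @ $15.80 + 221 @ $10.95 + 78 @ $10.45 + 260 @ $13.20 = $12,370.85
Difference = |$10,047.20 − $12,370.85| = $2,323.65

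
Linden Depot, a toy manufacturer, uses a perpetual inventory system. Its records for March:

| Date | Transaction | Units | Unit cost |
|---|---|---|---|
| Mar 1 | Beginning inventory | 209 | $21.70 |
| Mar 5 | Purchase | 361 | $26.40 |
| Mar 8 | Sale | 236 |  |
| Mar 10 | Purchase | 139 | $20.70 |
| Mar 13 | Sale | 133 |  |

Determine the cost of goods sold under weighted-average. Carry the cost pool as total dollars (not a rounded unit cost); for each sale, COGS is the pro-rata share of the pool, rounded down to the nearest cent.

After Mar 1: 209 on hand, pool $4,535.30 (≈ $21.7000 each)
After Mar 5: 570 on hand, pool $14,065.70 (≈ $24.6767 each)
Mar 8, sell 236: 236/570 × $14,065.70 → $5,823.69
After Mar 10: 473 on hand, pool $11,119.31 (≈ $23.5081 each)
Mar 13, sell 133: 133/473 × $11,119.31 → $3,126.57
Total COGS = $5,823.69 + $3,126.57 = $8,950.26
Ending inventory (cost pool remaining) = $7,992.74

COGS = $8,950.26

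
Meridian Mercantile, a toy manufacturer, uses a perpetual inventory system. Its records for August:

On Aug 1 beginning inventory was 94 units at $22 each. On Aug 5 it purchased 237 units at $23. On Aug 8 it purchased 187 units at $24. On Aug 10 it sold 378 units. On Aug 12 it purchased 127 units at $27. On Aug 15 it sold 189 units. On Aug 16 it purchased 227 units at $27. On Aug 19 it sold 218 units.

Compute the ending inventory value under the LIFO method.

Ending inventory = $1,959

Aug 10, 378 sold [LIFO — newest first]: 187 @ $24 + 191 @ $23 = $8,881
Aug 15, 189 sold [LIFO — newest first]: 127 @ $27 + 46 @ $23 + 16 @ $22 = $4,839
Aug 19, 218 sold [LIFO — newest first]: 218 @ $27 = $5,886
Total COGS = $8,881 + $4,839 + $5,886 = $19,606
Ending inventory: 78 @ $22 + 9 @ $27 = $1,959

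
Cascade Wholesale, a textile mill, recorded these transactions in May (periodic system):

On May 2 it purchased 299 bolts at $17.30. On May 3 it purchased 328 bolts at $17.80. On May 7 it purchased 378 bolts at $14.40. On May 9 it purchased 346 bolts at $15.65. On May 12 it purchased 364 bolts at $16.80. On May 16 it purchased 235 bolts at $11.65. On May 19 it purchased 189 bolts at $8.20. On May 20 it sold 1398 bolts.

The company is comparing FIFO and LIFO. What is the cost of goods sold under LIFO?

FIFO COGS: 299 @ $17.30 + 328 @ $17.80 + 378 @ $14.40 + 346 @ $15.65 + 47 @ $16.80 = $22,658.80
LIFO COGS: 189 @ $8.20 + 235 @ $11.65 + 364 @ $16.80 + 346 @ $15.65 + 264 @ $14.40 = $19,619.25

COGS = $19,619.25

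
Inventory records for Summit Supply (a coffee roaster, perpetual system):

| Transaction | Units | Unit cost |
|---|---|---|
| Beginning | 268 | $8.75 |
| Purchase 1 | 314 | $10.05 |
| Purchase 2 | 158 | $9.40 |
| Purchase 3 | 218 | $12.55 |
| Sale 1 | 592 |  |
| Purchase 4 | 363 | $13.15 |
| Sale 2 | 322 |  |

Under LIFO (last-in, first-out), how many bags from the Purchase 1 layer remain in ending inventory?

98

Sale 1 (592) [LIFO — newest first]: 218 @ $12.55 + 158 @ $9.40 + 216 @ $10.05 = $6,391.90
Sale 2 (322) [LIFO — newest first]: 322 @ $13.15 = $4,234.30
Total COGS = $6,391.90 + $4,234.30 = $10,626.20
Ending inventory: 268 @ $8.75 + 98 @ $10.05 + 41 @ $13.15 = $3,869.05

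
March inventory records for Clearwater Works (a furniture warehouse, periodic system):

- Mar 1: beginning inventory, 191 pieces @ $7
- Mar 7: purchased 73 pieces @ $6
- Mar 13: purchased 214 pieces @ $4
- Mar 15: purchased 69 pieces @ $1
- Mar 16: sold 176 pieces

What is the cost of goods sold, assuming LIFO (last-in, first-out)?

Mar 16, 176 sold [LIFO — newest first]: 69 @ $1 + 107 @ $4 = $497
Ending inventory: 191 @ $7 + 73 @ $6 + 107 @ $4 = $2,203
Check: goods available $2,700 = COGS $497 + ending $2,203

COGS = $497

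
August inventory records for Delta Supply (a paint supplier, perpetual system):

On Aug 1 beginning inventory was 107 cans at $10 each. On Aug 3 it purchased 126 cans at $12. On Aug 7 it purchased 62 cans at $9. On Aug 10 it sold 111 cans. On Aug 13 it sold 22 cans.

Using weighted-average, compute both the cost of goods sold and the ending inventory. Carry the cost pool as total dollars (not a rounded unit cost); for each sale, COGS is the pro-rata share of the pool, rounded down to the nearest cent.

COGS = $1,415.65; ending inventory = $1,724.35

After Aug 1: 107 on hand, pool $1,070.00 (≈ $10.0000 each)
After Aug 3: 233 on hand, pool $2,582.00 (≈ $11.0815 each)
After Aug 7: 295 on hand, pool $3,140.00 (≈ $10.6441 each)
Aug 10, sell 111: 111/295 × $3,140.00 → $1,181.49
Aug 13, sell 22: 22/184 × $1,958.51 → $234.16
Total COGS = $1,181.49 + $234.16 = $1,415.65
Ending inventory (cost pool remaining) = $1,724.35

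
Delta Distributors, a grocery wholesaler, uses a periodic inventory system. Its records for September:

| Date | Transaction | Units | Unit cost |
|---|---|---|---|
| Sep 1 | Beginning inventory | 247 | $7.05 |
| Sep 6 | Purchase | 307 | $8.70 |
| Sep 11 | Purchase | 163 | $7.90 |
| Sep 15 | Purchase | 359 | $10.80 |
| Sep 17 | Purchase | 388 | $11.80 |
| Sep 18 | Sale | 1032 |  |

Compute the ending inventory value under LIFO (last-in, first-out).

Ending inventory = $3,350.85

Sep 18, 1032 sold [LIFO — newest first]: 388 @ $11.80 + 359 @ $10.80 + 163 @ $7.90 + 122 @ $8.70 = $10,804.70
Ending inventory: 247 @ $7.05 + 185 @ $8.70 = $3,350.85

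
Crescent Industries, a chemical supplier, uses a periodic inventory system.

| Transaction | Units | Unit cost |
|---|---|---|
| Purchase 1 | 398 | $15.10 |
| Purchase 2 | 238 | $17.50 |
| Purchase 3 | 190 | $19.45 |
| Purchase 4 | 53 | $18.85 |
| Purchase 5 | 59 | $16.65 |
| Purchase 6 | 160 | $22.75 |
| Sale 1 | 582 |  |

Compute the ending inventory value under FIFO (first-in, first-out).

Sale 1 (582) [FIFO — oldest first]: 398 @ $15.10 + 184 @ $17.50 = $9,229.80
Ending inventory: 54 @ $17.50 + 190 @ $19.45 + 53 @ $18.85 + 59 @ $16.65 + 160 @ $22.75 = $10,261.90
Check: goods available $19,491.70 = COGS $9,229.80 + ending $10,261.90

Ending inventory = $10,261.90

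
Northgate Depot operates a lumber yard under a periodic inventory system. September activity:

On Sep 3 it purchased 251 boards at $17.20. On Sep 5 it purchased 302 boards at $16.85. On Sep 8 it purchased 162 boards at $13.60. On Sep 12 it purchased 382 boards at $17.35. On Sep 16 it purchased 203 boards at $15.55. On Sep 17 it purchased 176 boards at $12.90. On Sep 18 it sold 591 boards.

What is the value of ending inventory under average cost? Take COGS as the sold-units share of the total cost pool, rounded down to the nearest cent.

Sep 18, sell 591: 591/1476 × $23,663.85 → $9,475.15
Ending inventory (cost pool remaining) = $14,188.70

Ending inventory = $14,188.70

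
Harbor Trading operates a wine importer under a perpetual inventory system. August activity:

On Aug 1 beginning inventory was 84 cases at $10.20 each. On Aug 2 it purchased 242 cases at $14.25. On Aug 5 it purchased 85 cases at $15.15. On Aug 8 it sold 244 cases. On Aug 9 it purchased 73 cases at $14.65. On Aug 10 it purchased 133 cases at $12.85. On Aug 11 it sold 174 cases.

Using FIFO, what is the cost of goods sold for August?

Aug 8, 244 sold [FIFO — oldest first]: 84 @ $10.20 + 160 @ $14.25 = $3,136.80
Aug 11, 174 sold [FIFO — oldest first]: 82 @ $14.25 + 85 @ $15.15 + 7 @ $14.65 = $2,558.80
Total COGS = $3,136.80 + $2,558.80 = $5,695.60
Ending inventory: 66 @ $14.65 + 133 @ $12.85 = $2,675.95

COGS = $5,695.60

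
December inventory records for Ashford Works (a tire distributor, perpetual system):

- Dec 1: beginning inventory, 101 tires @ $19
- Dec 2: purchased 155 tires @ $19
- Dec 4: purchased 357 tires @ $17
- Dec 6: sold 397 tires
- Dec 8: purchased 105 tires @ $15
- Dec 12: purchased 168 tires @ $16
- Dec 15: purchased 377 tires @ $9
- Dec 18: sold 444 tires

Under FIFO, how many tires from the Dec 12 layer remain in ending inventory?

Dec 6, 397 sold [FIFO — oldest first]: 101 @ $19 + 155 @ $19 + 141 @ $17 = $7,261
Dec 18, 444 sold [FIFO — oldest first]: 216 @ $17 + 105 @ $15 + 123 @ $16 = $7,215
Total COGS = $7,261 + $7,215 = $14,476
Ending inventory: 45 @ $16 + 377 @ $9 = $4,113

45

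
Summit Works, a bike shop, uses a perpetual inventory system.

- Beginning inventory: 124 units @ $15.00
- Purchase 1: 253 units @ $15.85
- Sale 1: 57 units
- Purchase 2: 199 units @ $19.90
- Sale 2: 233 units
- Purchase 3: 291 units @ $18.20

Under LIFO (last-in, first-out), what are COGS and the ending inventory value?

COGS = $5,402.45; ending inventory = $9,723.90

Sale 1 (57) [LIFO — newest first]: 57 @ $15.85 = $903.45
Sale 2 (233) [LIFO — newest first]: 199 @ $19.90 + 34 @ $15.85 = $4,499.00
Total COGS = $903.45 + $4,499.00 = $5,402.45
Ending inventory: 124 @ $15.00 + 162 @ $15.85 + 291 @ $18.20 = $9,723.90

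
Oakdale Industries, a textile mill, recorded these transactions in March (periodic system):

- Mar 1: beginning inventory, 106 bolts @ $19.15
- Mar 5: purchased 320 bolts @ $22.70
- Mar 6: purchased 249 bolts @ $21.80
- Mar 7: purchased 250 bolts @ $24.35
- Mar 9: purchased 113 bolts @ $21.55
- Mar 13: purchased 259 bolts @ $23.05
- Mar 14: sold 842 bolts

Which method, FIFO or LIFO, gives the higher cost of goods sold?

FIFO COGS: 106 @ $19.15 + 320 @ $22.70 + 249 @ $21.80 + 167 @ $24.35 = $18,788.55
LIFO COGS: 259 @ $23.05 + 113 @ $21.55 + 250 @ $24.35 + 220 @ $21.80 = $19,288.60

LIFO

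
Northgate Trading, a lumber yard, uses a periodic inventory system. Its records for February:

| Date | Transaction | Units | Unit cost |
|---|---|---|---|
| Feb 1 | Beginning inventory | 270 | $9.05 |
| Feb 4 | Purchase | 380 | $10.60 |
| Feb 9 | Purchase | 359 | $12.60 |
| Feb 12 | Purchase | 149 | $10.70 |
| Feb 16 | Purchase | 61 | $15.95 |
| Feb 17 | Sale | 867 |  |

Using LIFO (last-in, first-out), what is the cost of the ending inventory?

Ending inventory = $3,312.70

Feb 17, 867 sold [LIFO — newest first]: 61 @ $15.95 + 149 @ $10.70 + 359 @ $12.60 + 298 @ $10.60 = $10,249.45
Ending inventory: 270 @ $9.05 + 82 @ $10.60 = $3,312.70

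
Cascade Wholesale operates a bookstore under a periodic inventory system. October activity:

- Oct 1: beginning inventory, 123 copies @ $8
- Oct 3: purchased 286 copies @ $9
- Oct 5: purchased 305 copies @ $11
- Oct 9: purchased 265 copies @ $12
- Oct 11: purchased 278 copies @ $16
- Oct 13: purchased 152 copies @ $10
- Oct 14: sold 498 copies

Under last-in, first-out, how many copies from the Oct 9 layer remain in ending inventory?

197

Oct 14, 498 sold [LIFO — newest first]: 152 @ $10 + 278 @ $16 + 68 @ $12 = $6,784
Ending inventory: 123 @ $8 + 286 @ $9 + 305 @ $11 + 197 @ $12 = $9,277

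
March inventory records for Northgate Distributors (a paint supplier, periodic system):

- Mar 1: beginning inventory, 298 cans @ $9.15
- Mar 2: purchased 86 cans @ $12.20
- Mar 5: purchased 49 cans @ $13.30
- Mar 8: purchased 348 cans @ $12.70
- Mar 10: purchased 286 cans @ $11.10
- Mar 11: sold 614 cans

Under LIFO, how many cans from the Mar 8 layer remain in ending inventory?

Mar 11, 614 sold [LIFO — newest first]: 286 @ $11.10 + 328 @ $12.70 = $7,340.20
Ending inventory: 298 @ $9.15 + 86 @ $12.20 + 49 @ $13.30 + 20 @ $12.70 = $4,681.60

20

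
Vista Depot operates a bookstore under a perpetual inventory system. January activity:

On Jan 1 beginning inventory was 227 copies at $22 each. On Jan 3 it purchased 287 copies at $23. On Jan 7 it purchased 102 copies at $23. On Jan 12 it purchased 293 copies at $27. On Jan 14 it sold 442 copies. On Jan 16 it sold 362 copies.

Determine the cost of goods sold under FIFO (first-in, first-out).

Jan 14, 442 sold [FIFO — oldest first]: 227 @ $22 + 215 @ $23 = $9,939
Jan 16, 362 sold [FIFO — oldest first]: 72 @ $23 + 102 @ $23 + 188 @ $27 = $9,078
Total COGS = $9,939 + $9,078 = $19,017
Ending inventory: 105 @ $27 = $2,835
Check: goods available $21,852 = COGS $19,017 + ending $2,835

COGS = $19,017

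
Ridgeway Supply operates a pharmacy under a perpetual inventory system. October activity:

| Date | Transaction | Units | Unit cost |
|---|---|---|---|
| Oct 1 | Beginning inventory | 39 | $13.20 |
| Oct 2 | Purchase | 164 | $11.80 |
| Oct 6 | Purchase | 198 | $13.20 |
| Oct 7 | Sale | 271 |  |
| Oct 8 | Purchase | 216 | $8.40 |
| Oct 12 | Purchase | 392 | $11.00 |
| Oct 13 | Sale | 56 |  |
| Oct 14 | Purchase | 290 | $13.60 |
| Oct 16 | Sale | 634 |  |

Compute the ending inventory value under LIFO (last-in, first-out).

Oct 7, 271 sold [LIFO — newest first]: 198 @ $13.20 + 73 @ $11.80 = $3,475.00
Oct 13, 56 sold [LIFO — newest first]: 56 @ $11.00 = $616.00
Oct 16, 634 sold [LIFO — newest first]: 290 @ $13.60 + 336 @ $11.00 + 8 @ $8.40 = $7,707.20
Total COGS = $3,475.00 + $616.00 + $7,707.20 = $11,798.20
Ending inventory: 39 @ $13.20 + 91 @ $11.80 + 208 @ $8.40 = $3,335.80
Check: goods available $15,134.00 = COGS $11,798.20 + ending $3,335.80

Ending inventory = $3,335.80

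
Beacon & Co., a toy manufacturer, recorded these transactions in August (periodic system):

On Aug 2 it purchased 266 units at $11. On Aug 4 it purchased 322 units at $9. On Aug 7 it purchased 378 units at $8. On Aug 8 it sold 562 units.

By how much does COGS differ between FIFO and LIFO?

FIFO COGS: 266 @ $11 + 296 @ $9 = $5,590
LIFO COGS: 378 @ $8 + 184 @ $9 = $4,680
Difference = |$5,590 − $4,680| = $910

$910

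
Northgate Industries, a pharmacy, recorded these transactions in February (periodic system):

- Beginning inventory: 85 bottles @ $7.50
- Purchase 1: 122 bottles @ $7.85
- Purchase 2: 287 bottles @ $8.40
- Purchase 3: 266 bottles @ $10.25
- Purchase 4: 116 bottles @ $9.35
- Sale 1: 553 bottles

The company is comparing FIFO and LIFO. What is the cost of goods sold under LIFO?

FIFO COGS: 85 @ $7.50 + 122 @ $7.85 + 287 @ $8.40 + 59 @ $10.25 = $4,610.75
LIFO COGS: 116 @ $9.35 + 266 @ $10.25 + 171 @ $8.40 = $5,247.50

COGS = $5,247.50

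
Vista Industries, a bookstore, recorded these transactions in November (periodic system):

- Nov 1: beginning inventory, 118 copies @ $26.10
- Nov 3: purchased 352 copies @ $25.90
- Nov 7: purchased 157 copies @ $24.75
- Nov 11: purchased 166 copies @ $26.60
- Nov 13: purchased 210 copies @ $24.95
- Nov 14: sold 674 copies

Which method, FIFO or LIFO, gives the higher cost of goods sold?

FIFO

FIFO COGS: 118 @ $26.10 + 352 @ $25.90 + 157 @ $24.75 + 47 @ $26.60 = $17,332.55
LIFO COGS: 210 @ $24.95 + 166 @ $26.60 + 157 @ $24.75 + 141 @ $25.90 = $17,192.75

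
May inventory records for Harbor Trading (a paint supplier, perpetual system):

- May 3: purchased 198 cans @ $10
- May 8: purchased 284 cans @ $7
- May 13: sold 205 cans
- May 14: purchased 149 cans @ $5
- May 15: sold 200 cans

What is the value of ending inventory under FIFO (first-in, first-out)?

May 13, 205 sold [FIFO — oldest first]: 198 @ $10 + 7 @ $7 = $2,029
May 15, 200 sold [FIFO — oldest first]: 200 @ $7 = $1,400
Total COGS = $2,029 + $1,400 = $3,429
Ending inventory: 77 @ $7 + 149 @ $5 = $1,284

Ending inventory = $1,284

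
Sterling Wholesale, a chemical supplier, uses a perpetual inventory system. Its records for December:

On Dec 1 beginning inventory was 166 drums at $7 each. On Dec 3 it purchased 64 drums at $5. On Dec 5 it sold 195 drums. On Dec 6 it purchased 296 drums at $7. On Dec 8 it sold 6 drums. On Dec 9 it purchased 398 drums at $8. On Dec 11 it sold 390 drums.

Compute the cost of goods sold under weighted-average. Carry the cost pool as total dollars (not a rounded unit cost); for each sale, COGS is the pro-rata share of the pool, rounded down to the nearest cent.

COGS = $4,232.49

After Dec 1: 166 on hand, pool $1,162.00 (≈ $7.0000 each)
After Dec 3: 230 on hand, pool $1,482.00 (≈ $6.4435 each)
Dec 5, sell 195: 195/230 × $1,482.00 → $1,256.47
After Dec 6: 331 on hand, pool $2,297.53 (≈ $6.9412 each)
Dec 8, sell 6: 6/331 × $2,297.53 → $41.64
After Dec 9: 723 on hand, pool $5,439.89 (≈ $7.5241 each)
Dec 11, sell 390: 390/723 × $5,439.89 → $2,934.38
Total COGS = $1,256.47 + $41.64 + $2,934.38 = $4,232.49
Ending inventory (cost pool remaining) = $2,505.51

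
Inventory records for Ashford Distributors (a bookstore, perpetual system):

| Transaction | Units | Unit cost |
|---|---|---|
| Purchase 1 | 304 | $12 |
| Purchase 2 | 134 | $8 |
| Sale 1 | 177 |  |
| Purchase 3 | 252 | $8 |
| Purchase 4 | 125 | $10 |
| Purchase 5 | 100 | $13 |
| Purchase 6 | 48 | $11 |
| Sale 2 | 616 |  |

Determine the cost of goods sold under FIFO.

Sale 1 (177) [FIFO — oldest first]: 177 @ $12 = $2,124
Sale 2 (616) [FIFO — oldest first]: 127 @ $12 + 134 @ $8 + 252 @ $8 + 103 @ $10 = $5,642
Total COGS = $2,124 + $5,642 = $7,766
Ending inventory: 22 @ $10 + 100 @ $13 + 48 @ $11 = $2,048
Check: goods available $9,814 = COGS $7,766 + ending $2,048

COGS = $7,766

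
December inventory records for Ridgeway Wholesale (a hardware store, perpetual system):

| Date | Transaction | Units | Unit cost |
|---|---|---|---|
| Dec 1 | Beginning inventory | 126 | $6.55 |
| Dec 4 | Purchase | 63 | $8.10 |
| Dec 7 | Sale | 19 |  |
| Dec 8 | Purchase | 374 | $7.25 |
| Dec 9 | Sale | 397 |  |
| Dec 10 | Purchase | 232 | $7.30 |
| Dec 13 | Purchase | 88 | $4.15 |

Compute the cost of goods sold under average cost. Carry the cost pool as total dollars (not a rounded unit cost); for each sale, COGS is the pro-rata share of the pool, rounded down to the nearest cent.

COGS = $2,989.77

After Dec 1: 126 on hand, pool $825.30 (≈ $6.5500 each)
After Dec 4: 189 on hand, pool $1,335.60 (≈ $7.0667 each)
Dec 7, sell 19: 19/189 × $1,335.60 → $134.26
After Dec 8: 544 on hand, pool $3,912.84 (≈ $7.1927 each)
Dec 9, sell 397: 397/544 × $3,912.84 → $2,855.51
After Dec 10: 379 on hand, pool $2,750.93 (≈ $7.2584 each)
After Dec 13: 467 on hand, pool $3,116.13 (≈ $6.6727 each)
Total COGS = $134.26 + $2,855.51 = $2,989.77
Ending inventory (cost pool remaining) = $3,116.13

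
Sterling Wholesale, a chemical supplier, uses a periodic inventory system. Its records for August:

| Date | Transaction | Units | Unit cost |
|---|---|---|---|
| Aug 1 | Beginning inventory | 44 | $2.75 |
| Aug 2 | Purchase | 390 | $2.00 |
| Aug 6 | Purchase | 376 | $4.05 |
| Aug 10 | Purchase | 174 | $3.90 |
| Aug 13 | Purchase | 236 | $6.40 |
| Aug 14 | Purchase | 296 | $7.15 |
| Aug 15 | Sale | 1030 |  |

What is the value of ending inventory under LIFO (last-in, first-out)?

Ending inventory = $1,111.60

Aug 15, 1030 sold [LIFO — newest first]: 296 @ $7.15 + 236 @ $6.40 + 174 @ $3.90 + 324 @ $4.05 = $5,617.60
Ending inventory: 44 @ $2.75 + 390 @ $2.00 + 52 @ $4.05 = $1,111.60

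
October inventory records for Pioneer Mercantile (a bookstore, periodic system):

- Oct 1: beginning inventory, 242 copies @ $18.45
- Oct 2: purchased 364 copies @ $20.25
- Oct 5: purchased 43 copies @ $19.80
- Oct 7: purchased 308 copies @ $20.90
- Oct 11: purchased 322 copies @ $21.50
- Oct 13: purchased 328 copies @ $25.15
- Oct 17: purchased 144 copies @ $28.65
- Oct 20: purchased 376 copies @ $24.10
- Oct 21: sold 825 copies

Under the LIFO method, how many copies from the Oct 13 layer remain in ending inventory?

23

Oct 21, 825 sold [LIFO — newest first]: 376 @ $24.10 + 144 @ $28.65 + 305 @ $25.15 = $20,857.95
Ending inventory: 242 @ $18.45 + 364 @ $20.25 + 43 @ $19.80 + 308 @ $20.90 + 322 @ $21.50 + 23 @ $25.15 = $26,625.95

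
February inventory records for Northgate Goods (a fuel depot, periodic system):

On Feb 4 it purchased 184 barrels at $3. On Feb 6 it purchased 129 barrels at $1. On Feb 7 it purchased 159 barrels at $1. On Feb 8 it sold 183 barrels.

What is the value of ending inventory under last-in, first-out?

Feb 8, 183 sold [LIFO — newest first]: 159 @ $1 + 24 @ $1 = $183
Ending inventory: 184 @ $3 + 105 @ $1 = $657

Ending inventory = $657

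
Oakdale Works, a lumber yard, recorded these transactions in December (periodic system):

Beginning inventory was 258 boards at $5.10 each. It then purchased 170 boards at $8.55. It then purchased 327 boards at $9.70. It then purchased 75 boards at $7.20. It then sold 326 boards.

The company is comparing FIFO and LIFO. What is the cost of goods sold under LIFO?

COGS = $2,974.70

FIFO COGS: 258 @ $5.10 + 68 @ $8.55 = $1,897.20
LIFO COGS: 75 @ $7.20 + 251 @ $9.70 = $2,974.70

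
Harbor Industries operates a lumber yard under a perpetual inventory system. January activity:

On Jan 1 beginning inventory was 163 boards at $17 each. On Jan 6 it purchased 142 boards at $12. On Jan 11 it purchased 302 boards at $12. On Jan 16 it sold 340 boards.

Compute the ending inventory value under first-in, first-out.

Ending inventory = $3,204

Jan 16, 340 sold [FIFO — oldest first]: 163 @ $17 + 142 @ $12 + 35 @ $12 = $4,895
Ending inventory: 267 @ $12 = $3,204
Check: goods available $8,099 = COGS $4,895 + ending $3,204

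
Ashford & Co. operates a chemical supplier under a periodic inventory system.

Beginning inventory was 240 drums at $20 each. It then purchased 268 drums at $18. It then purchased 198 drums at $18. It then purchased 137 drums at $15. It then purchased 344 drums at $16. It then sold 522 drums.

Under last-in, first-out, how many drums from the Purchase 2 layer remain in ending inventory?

Sale 1 (522) [LIFO — newest first]: 344 @ $16 + 137 @ $15 + 41 @ $18 = $8,297
Ending inventory: 240 @ $20 + 268 @ $18 + 157 @ $18 = $12,450
Check: goods available $20,747 = COGS $8,297 + ending $12,450

157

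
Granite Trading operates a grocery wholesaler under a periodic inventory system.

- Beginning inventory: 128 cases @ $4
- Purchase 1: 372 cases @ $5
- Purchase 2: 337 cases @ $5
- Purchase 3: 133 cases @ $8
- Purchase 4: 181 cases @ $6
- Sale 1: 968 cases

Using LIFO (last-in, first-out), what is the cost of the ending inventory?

Sale 1 (968) [LIFO — newest first]: 181 @ $6 + 133 @ $8 + 337 @ $5 + 317 @ $5 = $5,420
Ending inventory: 128 @ $4 + 55 @ $5 = $787

Ending inventory = $787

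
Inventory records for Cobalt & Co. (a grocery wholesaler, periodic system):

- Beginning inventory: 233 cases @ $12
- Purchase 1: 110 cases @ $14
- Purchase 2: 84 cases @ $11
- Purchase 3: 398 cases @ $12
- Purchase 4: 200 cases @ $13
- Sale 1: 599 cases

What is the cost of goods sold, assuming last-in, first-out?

Sale 1 (599) [LIFO — newest first]: 200 @ $13 + 398 @ $12 + 1 @ $11 = $7,387
Ending inventory: 233 @ $12 + 110 @ $14 + 83 @ $11 = $5,249
Check: goods available $12,636 = COGS $7,387 + ending $5,249

COGS = $7,387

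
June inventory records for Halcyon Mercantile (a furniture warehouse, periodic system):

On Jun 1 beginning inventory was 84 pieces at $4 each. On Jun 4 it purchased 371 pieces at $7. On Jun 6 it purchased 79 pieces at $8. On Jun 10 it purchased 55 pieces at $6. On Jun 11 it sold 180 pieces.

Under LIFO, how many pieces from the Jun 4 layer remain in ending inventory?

Jun 11, 180 sold [LIFO — newest first]: 55 @ $6 + 79 @ $8 + 46 @ $7 = $1,284
Ending inventory: 84 @ $4 + 325 @ $7 = $2,611

325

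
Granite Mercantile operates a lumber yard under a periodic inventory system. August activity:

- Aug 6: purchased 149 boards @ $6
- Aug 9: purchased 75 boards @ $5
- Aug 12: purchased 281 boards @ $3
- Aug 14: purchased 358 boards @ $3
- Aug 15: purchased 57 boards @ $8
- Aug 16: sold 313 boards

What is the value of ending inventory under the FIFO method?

Aug 16, 313 sold [FIFO — oldest first]: 149 @ $6 + 75 @ $5 + 89 @ $3 = $1,536
Ending inventory: 192 @ $3 + 358 @ $3 + 57 @ $8 = $2,106
Check: goods available $3,642 = COGS $1,536 + ending $2,106

Ending inventory = $2,106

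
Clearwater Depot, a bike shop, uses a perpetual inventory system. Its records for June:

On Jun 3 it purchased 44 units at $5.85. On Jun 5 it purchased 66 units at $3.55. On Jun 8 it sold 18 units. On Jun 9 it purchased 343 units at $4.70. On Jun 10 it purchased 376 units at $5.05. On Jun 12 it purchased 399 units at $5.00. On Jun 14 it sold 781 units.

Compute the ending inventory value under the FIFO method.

Jun 8, 18 sold [FIFO — oldest first]: 18 @ $5.85 = $105.30
Jun 14, 781 sold [FIFO — oldest first]: 26 @ $5.85 + 66 @ $3.55 + 343 @ $4.70 + 346 @ $5.05 = $3,745.80
Total COGS = $105.30 + $3,745.80 = $3,851.10
Ending inventory: 30 @ $5.05 + 399 @ $5.00 = $2,146.50

Ending inventory = $2,146.50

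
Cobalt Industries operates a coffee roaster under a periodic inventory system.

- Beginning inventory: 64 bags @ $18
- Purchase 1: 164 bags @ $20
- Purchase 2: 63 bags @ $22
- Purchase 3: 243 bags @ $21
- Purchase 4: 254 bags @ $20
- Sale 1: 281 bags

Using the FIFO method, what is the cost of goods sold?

Sale 1 (281) [FIFO — oldest first]: 64 @ $18 + 164 @ $20 + 53 @ $22 = $5,598
Ending inventory: 10 @ $22 + 243 @ $21 + 254 @ $20 = $10,403

COGS = $5,598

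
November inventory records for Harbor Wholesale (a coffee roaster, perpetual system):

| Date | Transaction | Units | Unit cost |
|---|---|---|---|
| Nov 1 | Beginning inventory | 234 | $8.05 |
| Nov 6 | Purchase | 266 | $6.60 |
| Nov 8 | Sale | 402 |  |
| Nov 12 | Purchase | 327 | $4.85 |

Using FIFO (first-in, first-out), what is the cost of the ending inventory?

Nov 8, 402 sold [FIFO — oldest first]: 234 @ $8.05 + 168 @ $6.60 = $2,992.50
Ending inventory: 98 @ $6.60 + 327 @ $4.85 = $2,232.75
Check: goods available $5,225.25 = COGS $2,992.50 + ending $2,232.75

Ending inventory = $2,232.75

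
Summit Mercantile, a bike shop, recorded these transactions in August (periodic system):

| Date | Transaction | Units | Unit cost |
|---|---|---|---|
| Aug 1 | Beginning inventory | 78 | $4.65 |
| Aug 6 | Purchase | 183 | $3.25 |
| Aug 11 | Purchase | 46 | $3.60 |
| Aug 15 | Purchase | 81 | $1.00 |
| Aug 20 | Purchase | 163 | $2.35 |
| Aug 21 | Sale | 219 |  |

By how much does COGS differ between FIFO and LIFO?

$381.90

FIFO COGS: 78 @ $4.65 + 141 @ $3.25 = $820.95
LIFO COGS: 163 @ $2.35 + 56 @ $1.00 = $439.05
Difference = |$820.95 − $439.05| = $381.90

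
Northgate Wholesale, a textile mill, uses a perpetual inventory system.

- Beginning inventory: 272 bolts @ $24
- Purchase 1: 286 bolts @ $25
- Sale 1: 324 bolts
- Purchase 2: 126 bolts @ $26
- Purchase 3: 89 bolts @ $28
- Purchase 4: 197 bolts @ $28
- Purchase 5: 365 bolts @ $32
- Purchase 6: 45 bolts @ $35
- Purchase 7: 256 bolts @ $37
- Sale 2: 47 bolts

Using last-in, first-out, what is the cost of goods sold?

Sale 1 (324) [LIFO — newest first]: 286 @ $25 + 38 @ $24 = $8,062
Sale 2 (47) [LIFO — newest first]: 47 @ $37 = $1,739
Total COGS = $8,062 + $1,739 = $9,801
Ending inventory: 234 @ $24 + 126 @ $26 + 89 @ $28 + 197 @ $28 + 365 @ $32 + 45 @ $35 + 209 @ $37 = $37,888

COGS = $9,801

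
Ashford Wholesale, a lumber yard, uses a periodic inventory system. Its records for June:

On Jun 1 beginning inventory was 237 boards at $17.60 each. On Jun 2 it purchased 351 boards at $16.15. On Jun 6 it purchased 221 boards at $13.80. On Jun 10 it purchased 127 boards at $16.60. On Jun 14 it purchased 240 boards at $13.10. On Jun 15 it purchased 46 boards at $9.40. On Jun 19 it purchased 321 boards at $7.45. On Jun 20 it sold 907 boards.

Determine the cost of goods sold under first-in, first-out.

COGS = $14,516.45

Jun 20, 907 sold [FIFO — oldest first]: 237 @ $17.60 + 351 @ $16.15 + 221 @ $13.80 + 98 @ $16.60 = $14,516.45
Ending inventory: 29 @ $16.60 + 240 @ $13.10 + 46 @ $9.40 + 321 @ $7.45 = $6,449.25
Check: goods available $20,965.70 = COGS $14,516.45 + ending $6,449.25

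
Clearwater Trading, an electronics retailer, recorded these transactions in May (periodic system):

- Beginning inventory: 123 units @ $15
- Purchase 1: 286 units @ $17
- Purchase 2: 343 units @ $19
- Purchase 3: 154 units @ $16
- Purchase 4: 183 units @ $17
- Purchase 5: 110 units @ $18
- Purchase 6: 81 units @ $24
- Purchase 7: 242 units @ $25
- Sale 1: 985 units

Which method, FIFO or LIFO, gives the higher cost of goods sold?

LIFO

FIFO COGS: 123 @ $15 + 286 @ $17 + 343 @ $19 + 154 @ $16 + 79 @ $17 = $17,031
LIFO COGS: 242 @ $25 + 81 @ $24 + 110 @ $18 + 183 @ $17 + 154 @ $16 + 215 @ $19 = $19,634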